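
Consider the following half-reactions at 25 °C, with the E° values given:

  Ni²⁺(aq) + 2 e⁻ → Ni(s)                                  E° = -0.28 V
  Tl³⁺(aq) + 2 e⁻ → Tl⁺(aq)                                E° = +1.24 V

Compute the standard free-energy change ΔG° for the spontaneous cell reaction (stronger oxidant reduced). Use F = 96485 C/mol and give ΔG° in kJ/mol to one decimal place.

Tl³⁺/Tl⁺ (E° = +1.24 V) is the cathode; Ni²⁺/Ni (E° = -0.28 V) is the anode, so E°cell = +1.52 V.
Balancing electrons gives n = 2 (lcm of 2 and 2).
ΔG° = −nFE° = −(2)(96485)(+1.52) = -293,314 J = -293.3 kJ/mol.

-293.3 kJ/mol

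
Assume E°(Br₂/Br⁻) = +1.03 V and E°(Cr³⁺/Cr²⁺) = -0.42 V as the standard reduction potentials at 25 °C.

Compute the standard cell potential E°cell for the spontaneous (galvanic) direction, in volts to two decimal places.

The Br₂/Br⁻ couple has the higher reduction potential, so it is the cathode; Cr³⁺/Cr²⁺ is oxidised at the anode.
E°cell = E°(cathode) − E°(anode) = (+1.03) − (-0.42) = +1.45 V.

+1.45 V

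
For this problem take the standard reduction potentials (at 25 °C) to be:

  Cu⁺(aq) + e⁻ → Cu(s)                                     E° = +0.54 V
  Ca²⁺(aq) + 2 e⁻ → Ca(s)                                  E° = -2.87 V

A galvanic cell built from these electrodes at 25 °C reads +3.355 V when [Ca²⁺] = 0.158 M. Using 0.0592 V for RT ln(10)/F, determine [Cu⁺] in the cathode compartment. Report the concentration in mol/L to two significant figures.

0.047 M

Cu⁺/Cu is the cathode, Ca²⁺/Ca the anode: E°cell = +3.41 V, n = 2.
Overall reaction: 2 Cu⁺(aq) + Ca(s) → 2 Cu(s) + Ca²⁺(aq); Q = [Ca²⁺]^1/[Cu⁺]^2.
From E = E° − (0.0592/n) log Q: log Q = (E° − E)·n/0.0592 = (+3.41 − (+3.355))·2/0.0592 = 1.8581.
So 2·log[Cu⁺] = 1·log(0.158) − log Q = -0.8013 − (1.8581) = -2.6594; log[Cu⁺] = -2.6594 / 2 = -1.3297; [Cu⁺] = 10^(-1.3297) ≈ 0.047 M.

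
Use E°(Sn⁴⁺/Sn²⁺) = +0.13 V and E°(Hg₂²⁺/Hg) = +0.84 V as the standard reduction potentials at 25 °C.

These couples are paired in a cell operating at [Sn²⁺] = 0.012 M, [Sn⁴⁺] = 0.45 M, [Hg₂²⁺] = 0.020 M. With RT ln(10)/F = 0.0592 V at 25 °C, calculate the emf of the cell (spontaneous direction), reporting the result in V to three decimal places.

Hg₂²⁺/Hg is the cathode (higher E°), Sn⁴⁺/Sn²⁺ the anode: E°cell = +0.84 − (+0.13) = +0.71 V, n = 2.
Overall: Hg₂²⁺(aq) + Sn²⁺(aq) → 2 Hg(l) + Sn⁴⁺(aq)
Q = [Sn⁴⁺] / ([Hg₂²⁺]·[Sn²⁺]); log Q = 3.273.
E = E° − (0.0592/n) log Q = +0.71 − (0.0592/2)(3.273) = +0.613 V.

+0.613 V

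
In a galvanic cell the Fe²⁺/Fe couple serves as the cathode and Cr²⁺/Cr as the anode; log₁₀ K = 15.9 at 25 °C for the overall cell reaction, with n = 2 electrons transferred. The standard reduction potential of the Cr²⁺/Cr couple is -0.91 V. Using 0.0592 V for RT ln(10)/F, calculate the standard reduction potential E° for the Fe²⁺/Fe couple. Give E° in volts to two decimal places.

E°cell = (0.0592/n)·log K = (0.0592/2)(15.9) = +0.471 V.
Since Fe²⁺/Fe is the cathode and Cr²⁺/Cr the anode, E°cell = E°(Fe²⁺/Fe) − E°(Cr²⁺/Cr).
So E°(Fe²⁺/Fe) = E°cell + E°(Cr²⁺/Cr) = +0.471 + (-0.91) = -0.44 V.

-0.44 V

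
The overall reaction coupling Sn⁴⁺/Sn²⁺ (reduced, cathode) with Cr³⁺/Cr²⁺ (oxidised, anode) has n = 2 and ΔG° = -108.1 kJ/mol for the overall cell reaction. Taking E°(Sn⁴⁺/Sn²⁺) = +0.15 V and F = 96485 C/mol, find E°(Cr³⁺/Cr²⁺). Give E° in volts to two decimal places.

-0.41 V

E°cell = −ΔG°/(nF) = −(-108.1×10³)/((2)(96485)) = +0.560 V.
Since Sn⁴⁺/Sn²⁺ is the cathode and Cr³⁺/Cr²⁺ the anode, E°cell = E°(Sn⁴⁺/Sn²⁺) − E°(Cr³⁺/Cr²⁺).
So E°(Cr³⁺/Cr²⁺) = E°(Sn⁴⁺/Sn²⁺) − E°cell = (+0.15) − (+0.560) = -0.41 V.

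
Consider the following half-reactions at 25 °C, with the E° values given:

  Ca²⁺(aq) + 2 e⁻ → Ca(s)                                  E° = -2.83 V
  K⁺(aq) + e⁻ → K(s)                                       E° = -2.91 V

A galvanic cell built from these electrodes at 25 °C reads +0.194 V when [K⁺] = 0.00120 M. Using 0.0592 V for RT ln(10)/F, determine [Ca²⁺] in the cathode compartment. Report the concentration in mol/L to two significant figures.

Ca²⁺/Ca is the cathode, K⁺/K the anode: E°cell = +0.08 V, n = 2.
Overall reaction: Ca²⁺(aq) + 2 K(s) → Ca(s) + 2 K⁺(aq); Q = [K⁺]^2/[Ca²⁺]^1.
From E = E° − (0.0592/n) log Q: log Q = (E° − E)·n/0.0592 = (+0.08 − (+0.194))·2/0.0592 = -3.8514.
So 1·log[Ca²⁺] = 2·log(0.0012) − log Q = -5.8416 − (-3.8514) = -1.9902; [Ca²⁺] = 10^(-1.9902) ≈ 0.010 M.

0.010 M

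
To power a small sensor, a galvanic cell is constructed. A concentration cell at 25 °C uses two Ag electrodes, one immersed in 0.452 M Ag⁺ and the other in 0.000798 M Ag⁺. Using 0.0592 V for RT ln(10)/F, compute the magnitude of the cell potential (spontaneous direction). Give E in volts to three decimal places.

For a concentration cell E°cell = 0. The 0.452 M side is the cathode (reduction is favoured where [Ag⁺] is higher).
With n = 1, E = −(0.0592/1) log([Ag⁺]ₐₙ/[Ag⁺]꜀ₐₜ) = −(0.0592/1) log(0.000798/0.452) = −(0.0592/1)(-2.753) = +0.163 V.

+0.163 V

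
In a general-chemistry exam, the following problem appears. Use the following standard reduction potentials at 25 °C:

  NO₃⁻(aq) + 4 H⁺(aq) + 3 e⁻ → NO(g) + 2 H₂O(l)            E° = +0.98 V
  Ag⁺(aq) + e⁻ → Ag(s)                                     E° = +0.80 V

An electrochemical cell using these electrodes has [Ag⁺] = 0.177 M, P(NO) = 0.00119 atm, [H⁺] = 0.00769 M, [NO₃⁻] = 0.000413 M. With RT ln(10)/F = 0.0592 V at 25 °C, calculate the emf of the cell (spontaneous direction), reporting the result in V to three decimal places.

NO₃⁻/NO is the cathode (higher E°), Ag⁺/Ag the anode: E°cell = +0.98 − (+0.80) = +0.18 V, n = 3.
Overall: NO₃⁻(aq) + 4 H⁺(aq) + 3 Ag(s) → NO(g) + 2 H₂O(l) + 3 Ag⁺(aq)
Q = P(NO)·[Ag⁺]^3 / ([NO₃⁻]·[H⁺]^4); log Q = 6.660.
E = E° − (0.0592/n) log Q = +0.18 − (0.0592/3)(6.660) = +0.049 V.

+0.049 V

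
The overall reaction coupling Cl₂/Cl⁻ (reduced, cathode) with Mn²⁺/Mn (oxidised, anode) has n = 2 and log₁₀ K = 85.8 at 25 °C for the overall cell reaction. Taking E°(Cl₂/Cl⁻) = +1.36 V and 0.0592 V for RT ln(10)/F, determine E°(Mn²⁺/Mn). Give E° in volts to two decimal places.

E°cell = (0.0592/n)·log K = (0.0592/2)(85.8) = +2.540 V.
Since Cl₂/Cl⁻ is the cathode and Mn²⁺/Mn the anode, E°cell = E°(Cl₂/Cl⁻) − E°(Mn²⁺/Mn).
So E°(Mn²⁺/Mn) = E°(Cl₂/Cl⁻) − E°cell = (+1.36) − (+2.540) = -1.18 V.

-1.18 V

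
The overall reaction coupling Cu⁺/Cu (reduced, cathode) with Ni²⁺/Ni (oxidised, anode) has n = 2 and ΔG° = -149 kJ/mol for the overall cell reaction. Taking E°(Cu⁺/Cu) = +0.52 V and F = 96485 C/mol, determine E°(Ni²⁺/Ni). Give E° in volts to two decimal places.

E°cell = −ΔG°/(nF) = −(-149×10³)/((2)(96485)) = +0.772 V.
Since Cu⁺/Cu is the cathode and Ni²⁺/Ni the anode, E°cell = E°(Cu⁺/Cu) − E°(Ni²⁺/Ni).
So E°(Ni²⁺/Ni) = E°(Cu⁺/Cu) − E°cell = (+0.52) − (+0.772) = -0.25 V.

-0.25 V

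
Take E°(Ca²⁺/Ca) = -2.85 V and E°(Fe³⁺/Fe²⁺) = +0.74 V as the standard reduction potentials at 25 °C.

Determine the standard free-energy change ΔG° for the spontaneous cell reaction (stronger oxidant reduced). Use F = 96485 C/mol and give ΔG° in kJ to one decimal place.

Fe³⁺/Fe²⁺ (E° = +0.74 V) is the cathode; Ca²⁺/Ca (E° = -2.85 V) is the anode, so E°cell = +3.59 V.
Balancing electrons gives n = 2 (lcm of 1 and 2).
ΔG° = −nFE° = −(2)(96485)(+3.59) = -692,762 J = -692.8 kJ.

-692.8 kJ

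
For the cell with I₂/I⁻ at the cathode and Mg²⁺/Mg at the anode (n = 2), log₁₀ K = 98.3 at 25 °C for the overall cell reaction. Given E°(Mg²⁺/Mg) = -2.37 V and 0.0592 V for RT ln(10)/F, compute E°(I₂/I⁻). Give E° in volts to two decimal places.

E°cell = (0.0592/n)·log K = (0.0592/2)(98.3) = +2.910 V.
Since I₂/I⁻ is the cathode and Mg²⁺/Mg the anode, E°cell = E°(I₂/I⁻) − E°(Mg²⁺/Mg).
So E°(I₂/I⁻) = E°cell + E°(Mg²⁺/Mg) = +2.910 + (-2.37) = +0.54 V.

+0.54 V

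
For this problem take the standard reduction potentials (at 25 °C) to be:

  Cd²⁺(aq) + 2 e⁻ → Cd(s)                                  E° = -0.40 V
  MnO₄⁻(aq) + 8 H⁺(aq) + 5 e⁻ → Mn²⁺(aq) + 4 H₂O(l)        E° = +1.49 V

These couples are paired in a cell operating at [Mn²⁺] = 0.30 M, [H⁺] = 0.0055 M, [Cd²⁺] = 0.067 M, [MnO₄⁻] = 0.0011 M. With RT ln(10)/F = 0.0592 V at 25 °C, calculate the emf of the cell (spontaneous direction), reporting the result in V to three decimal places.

+1.682 V

MnO₄⁻/Mn²⁺ is the cathode (higher E°), Cd²⁺/Cd the anode: E°cell = +1.49 − (-0.40) = +1.89 V, n = 10.
Overall: 2 MnO₄⁻(aq) + 16 H⁺(aq) + 5 Cd(s) → 2 Mn²⁺(aq) + 8 H₂O(l) + 5 Cd²⁺(aq)
Q = [Mn²⁺]^2·[Cd²⁺]^5 / ([MnO₄⁻]^2·[H⁺]^16); log Q = 35.156.
E = E° − (0.0592/n) log Q = +1.89 − (0.0592/10)(35.156) = +1.682 V.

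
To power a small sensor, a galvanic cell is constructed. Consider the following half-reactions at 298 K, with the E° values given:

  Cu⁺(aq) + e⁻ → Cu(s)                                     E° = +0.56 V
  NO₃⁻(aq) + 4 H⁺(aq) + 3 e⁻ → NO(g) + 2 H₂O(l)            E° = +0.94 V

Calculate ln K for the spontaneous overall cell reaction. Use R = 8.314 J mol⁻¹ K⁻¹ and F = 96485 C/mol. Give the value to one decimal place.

44.4

Cathode: NO₃⁻/NO; anode: Cu⁺/Cu. E°cell = (+0.94) − (+0.56) = +0.38 V, with n = 3.
ΔG° = −nFE° = −RT ln K, so ln K = nFE°/(RT) = (3)(96485)(+0.38) / ((8.314)(298)) = 44.395.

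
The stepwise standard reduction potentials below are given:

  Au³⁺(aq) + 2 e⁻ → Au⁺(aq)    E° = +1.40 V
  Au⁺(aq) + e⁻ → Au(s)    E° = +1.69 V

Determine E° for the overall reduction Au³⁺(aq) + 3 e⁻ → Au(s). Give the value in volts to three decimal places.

Standard free energies of sequential steps add: ΔG°₃ = ΔG°₁ + ΔG°₂, so n₃E°₃ = n₁E°₁ + n₂E°₂.
E°₃ = (2×+1.40 + 1×+1.69) / 3 = (+4.490) / 3 = +1.497 V.
Simply averaging or adding the two E° values would be wrong; the electron-weighted sum is required.

+1.497 V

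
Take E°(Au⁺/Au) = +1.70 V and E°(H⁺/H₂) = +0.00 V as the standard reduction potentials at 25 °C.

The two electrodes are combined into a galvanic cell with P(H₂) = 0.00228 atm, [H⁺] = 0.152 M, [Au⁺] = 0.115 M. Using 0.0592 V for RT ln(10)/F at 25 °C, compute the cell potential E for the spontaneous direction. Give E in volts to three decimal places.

+1.615 V

Au⁺/Au is the cathode (higher E°), H⁺/H₂ the anode: E°cell = +1.70 − (+0.00) = +1.70 V, n = 2.
Overall: 2 Au⁺(aq) + H₂(g) → 2 Au(s) + 2 H⁺(aq)
Q = [H⁺]^2 / ([Au⁺]^2·P(H₂)); log Q = 2.884.
E = E° − (0.0592/n) log Q = +1.70 − (0.0592/2)(2.884) = +1.615 V.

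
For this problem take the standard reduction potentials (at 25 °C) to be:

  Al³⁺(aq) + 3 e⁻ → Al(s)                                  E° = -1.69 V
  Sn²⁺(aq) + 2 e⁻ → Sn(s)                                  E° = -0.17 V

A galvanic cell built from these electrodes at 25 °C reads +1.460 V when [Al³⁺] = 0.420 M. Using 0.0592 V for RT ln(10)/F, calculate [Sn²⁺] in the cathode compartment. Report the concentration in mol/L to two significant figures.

0.0053 M

Sn²⁺/Sn is the cathode, Al³⁺/Al the anode: E°cell = +1.52 V, n = 6.
Overall reaction: 3 Sn²⁺(aq) + 2 Al(s) → 3 Sn(s) + 2 Al³⁺(aq); Q = [Al³⁺]^2/[Sn²⁺]^3.
From E = E° − (0.0592/n) log Q: log Q = (E° − E)·n/0.0592 = (+1.52 − (+1.460))·6/0.0592 = 6.0811.
So 3·log[Sn²⁺] = 2·log(0.42) − log Q = -0.7535 − (6.0811) = -6.8346; log[Sn²⁺] = -6.8346 / 3 = -2.2782; [Sn²⁺] = 10^(-2.2782) ≈ 0.0053 M.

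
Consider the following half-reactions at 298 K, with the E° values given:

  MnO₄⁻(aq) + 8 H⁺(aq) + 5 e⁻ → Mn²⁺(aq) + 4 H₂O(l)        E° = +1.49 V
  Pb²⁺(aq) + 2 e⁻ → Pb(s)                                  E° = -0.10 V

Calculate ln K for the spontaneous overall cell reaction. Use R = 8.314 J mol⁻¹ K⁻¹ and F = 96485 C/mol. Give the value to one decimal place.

619.2

Cathode: MnO₄⁻/Mn²⁺; anode: Pb²⁺/Pb. E°cell = (+1.49) − (-0.10) = +1.59 V, with n = 10.
ΔG° = −nFE° = −RT ln K, so ln K = nFE°/(RT) = (10)(96485)(+1.59) / ((8.314)(298)) = 619.200.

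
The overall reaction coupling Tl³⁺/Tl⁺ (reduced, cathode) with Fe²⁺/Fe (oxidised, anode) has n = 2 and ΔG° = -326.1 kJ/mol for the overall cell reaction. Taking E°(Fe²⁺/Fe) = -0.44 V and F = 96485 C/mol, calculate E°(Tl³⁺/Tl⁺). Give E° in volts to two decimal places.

+1.25 V

E°cell = −ΔG°/(nF) = −(-326.1×10³)/((2)(96485)) = +1.690 V.
Since Tl³⁺/Tl⁺ is the cathode and Fe²⁺/Fe the anode, E°cell = E°(Tl³⁺/Tl⁺) − E°(Fe²⁺/Fe).
So E°(Tl³⁺/Tl⁺) = E°cell + E°(Fe²⁺/Fe) = +1.690 + (-0.44) = +1.25 V.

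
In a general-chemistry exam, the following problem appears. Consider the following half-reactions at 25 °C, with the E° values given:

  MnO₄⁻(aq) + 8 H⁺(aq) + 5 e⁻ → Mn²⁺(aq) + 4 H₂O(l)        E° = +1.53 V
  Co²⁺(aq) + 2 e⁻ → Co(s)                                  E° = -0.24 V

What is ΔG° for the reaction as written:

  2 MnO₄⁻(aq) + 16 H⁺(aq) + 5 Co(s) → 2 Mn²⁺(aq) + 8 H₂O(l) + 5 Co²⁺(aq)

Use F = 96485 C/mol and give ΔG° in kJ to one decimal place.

As written, MnO₄⁻/Mn²⁺ is reduced (cathode) and Co²⁺/Co is oxidised (anode), so E°cell = (+1.53) − (-0.24) = +1.77 V.
Balancing electrons gives n = 10.
ΔG° = −nFE° = −(10)(96485)(+1.77) = -1,707,784 J = -1707.8 kJ.

-1707.8 kJ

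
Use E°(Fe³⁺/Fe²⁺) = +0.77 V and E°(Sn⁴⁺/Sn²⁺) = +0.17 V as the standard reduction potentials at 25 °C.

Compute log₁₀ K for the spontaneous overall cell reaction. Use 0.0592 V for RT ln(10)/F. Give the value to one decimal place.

20.3

Cathode: Fe³⁺/Fe²⁺; anode: Sn⁴⁺/Sn²⁺. E°cell = +0.60 V, n = 2.
log K = nE°cell / 0.0592 = (2)(+0.60) / 0.0592 = 20.3.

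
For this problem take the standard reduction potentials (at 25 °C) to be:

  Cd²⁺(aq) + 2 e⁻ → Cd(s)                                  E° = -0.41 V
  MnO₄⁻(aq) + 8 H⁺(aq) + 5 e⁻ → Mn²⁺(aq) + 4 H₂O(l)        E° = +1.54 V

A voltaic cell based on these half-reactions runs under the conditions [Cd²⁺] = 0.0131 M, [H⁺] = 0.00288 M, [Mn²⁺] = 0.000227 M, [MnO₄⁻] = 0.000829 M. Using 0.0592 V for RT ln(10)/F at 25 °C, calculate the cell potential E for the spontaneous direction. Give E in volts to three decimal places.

+1.772 V

MnO₄⁻/Mn²⁺ is the cathode (higher E°), Cd²⁺/Cd the anode: E°cell = +1.54 − (-0.41) = +1.95 V, n = 10.
Overall: 2 MnO₄⁻(aq) + 16 H⁺(aq) + 5 Cd(s) → 2 Mn²⁺(aq) + 8 H₂O(l) + 5 Cd²⁺(aq)
Q = [Mn²⁺]^2·[Cd²⁺]^5 / ([MnO₄⁻]^2·[H⁺]^16); log Q = 30.111.
E = E° − (0.0592/n) log Q = +1.95 − (0.0592/10)(30.111) = +1.772 V.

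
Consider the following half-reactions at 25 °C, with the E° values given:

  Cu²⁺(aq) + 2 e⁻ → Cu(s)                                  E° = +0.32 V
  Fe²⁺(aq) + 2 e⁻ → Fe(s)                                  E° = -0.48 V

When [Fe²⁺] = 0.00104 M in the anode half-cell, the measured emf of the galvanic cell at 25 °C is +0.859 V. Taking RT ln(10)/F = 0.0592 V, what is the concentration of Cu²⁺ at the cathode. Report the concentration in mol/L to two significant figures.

0.10 M

Cu²⁺/Cu is the cathode, Fe²⁺/Fe the anode: E°cell = +0.80 V, n = 2.
Overall reaction: Cu²⁺(aq) + Fe(s) → Cu(s) + Fe²⁺(aq); Q = [Fe²⁺]^1/[Cu²⁺]^1.
From E = E° − (0.0592/n) log Q: log Q = (E° − E)·n/0.0592 = (+0.80 − (+0.859))·2/0.0592 = -1.9932.
So 1·log[Cu²⁺] = 1·log(0.00104) − log Q = -2.9830 − (-1.9932) = -0.9898; [Cu²⁺] = 10^(-0.9898) ≈ 0.10 M.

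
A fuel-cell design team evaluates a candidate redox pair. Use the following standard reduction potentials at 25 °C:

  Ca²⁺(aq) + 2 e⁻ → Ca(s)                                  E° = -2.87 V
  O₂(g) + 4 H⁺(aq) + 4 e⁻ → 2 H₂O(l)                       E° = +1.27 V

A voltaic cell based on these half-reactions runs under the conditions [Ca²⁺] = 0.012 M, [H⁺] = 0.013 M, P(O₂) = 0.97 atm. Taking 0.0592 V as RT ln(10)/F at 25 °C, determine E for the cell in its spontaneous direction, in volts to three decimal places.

O₂/H₂O is the cathode (higher E°), Ca²⁺/Ca the anode: E°cell = +1.27 − (-2.87) = +4.14 V, n = 4.
Overall: O₂(g) + 4 H⁺(aq) + 2 Ca(s) → 2 H₂O(l) + 2 Ca²⁺(aq)
Q = [Ca²⁺]^2 / (P(O₂)·[H⁺]^4); log Q = 3.716.
E = E° − (0.0592/n) log Q = +4.14 − (0.0592/4)(3.716) = +4.085 V.

+4.085 V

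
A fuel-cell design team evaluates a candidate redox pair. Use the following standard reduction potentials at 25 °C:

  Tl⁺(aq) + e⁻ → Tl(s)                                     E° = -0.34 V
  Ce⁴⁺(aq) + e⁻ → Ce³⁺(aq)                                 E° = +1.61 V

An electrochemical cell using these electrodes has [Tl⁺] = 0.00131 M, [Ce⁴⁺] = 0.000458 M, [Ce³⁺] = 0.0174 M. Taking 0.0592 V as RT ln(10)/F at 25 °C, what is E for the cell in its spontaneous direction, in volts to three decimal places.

+2.027 V

Ce⁴⁺/Ce³⁺ is the cathode (higher E°), Tl⁺/Tl the anode: E°cell = +1.61 − (-0.34) = +1.95 V, n = 1.
Overall: Ce⁴⁺(aq) + Tl(s) → Ce³⁺(aq) + Tl⁺(aq)
Q = [Ce³⁺]·[Tl⁺] / ([Ce⁴⁺]); log Q = -1.303.
E = E° − (0.0592/n) log Q = +1.95 − (0.0592/1)(-1.303) = +2.027 V.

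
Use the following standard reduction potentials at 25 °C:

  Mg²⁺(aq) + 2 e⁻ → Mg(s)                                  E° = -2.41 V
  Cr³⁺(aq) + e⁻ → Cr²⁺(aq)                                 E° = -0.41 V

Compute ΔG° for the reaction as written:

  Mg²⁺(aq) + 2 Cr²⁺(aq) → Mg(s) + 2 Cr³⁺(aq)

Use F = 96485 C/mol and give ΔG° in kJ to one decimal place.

+385.9 kJ

As written, Mg²⁺/Mg is reduced (cathode) and Cr³⁺/Cr²⁺ is oxidised (anode), so E°cell = (-2.41) − (-0.41) = -2.00 V.
Balancing electrons gives n = 2.
ΔG° = −nFE° = −(2)(96485)(-2.00) = 385,940 J = +385.9 kJ.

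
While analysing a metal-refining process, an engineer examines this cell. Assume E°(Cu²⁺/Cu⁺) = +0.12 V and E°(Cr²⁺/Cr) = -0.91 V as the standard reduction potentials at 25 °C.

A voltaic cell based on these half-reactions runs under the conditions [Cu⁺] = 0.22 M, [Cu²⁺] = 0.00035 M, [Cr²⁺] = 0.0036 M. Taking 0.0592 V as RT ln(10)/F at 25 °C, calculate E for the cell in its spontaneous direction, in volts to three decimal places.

Cu²⁺/Cu⁺ is the cathode (higher E°), Cr²⁺/Cr the anode: E°cell = +0.12 − (-0.91) = +1.03 V, n = 2.
Overall: 2 Cu²⁺(aq) + Cr(s) → 2 Cu⁺(aq) + Cr²⁺(aq)
Q = [Cu⁺]^2·[Cr²⁺] / ([Cu²⁺]^2); log Q = 3.153.
E = E° − (0.0592/n) log Q = +1.03 − (0.0592/2)(3.153) = +0.937 V.

+0.937 V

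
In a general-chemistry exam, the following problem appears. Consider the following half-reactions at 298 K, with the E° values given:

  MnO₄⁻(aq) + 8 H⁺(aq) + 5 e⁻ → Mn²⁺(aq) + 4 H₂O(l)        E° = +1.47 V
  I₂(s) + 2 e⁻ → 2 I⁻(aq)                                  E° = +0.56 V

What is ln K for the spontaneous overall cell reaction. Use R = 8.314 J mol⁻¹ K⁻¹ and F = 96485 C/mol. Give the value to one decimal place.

Cathode: MnO₄⁻/Mn²⁺; anode: I₂/I⁻. E°cell = (+1.47) − (+0.56) = +0.91 V, with n = 10.
ΔG° = −nFE° = −RT ln K, so ln K = nFE°/(RT) = (10)(96485)(+0.91) / ((8.314)(298)) = 354.385.

354.4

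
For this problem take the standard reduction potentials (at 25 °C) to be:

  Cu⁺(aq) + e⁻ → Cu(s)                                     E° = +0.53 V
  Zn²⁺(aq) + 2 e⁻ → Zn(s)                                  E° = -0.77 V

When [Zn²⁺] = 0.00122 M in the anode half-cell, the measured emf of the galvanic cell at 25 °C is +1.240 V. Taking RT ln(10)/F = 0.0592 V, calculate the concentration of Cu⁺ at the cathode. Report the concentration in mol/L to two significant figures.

0.0034 M

Cu⁺/Cu is the cathode, Zn²⁺/Zn the anode: E°cell = +1.30 V, n = 2.
Overall reaction: 2 Cu⁺(aq) + Zn(s) → 2 Cu(s) + Zn²⁺(aq); Q = [Zn²⁺]^1/[Cu⁺]^2.
From E = E° − (0.0592/n) log Q: log Q = (E° − E)·n/0.0592 = (+1.30 − (+1.240))·2/0.0592 = 2.0270.
So 2·log[Cu⁺] = 1·log(0.00122) − log Q = -2.9136 − (2.0270) = -4.9406; log[Cu⁺] = -4.9406 / 2 = -2.4703; [Cu⁺] = 10^(-2.4703) ≈ 0.0034 M.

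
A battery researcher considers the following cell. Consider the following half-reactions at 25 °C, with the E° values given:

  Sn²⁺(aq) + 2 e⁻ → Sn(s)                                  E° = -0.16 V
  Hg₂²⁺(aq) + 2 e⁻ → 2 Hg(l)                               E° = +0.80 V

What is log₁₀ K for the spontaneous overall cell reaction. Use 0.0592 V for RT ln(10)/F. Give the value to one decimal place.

32.4

Cathode: Hg₂²⁺/Hg; anode: Sn²⁺/Sn. E°cell = +0.96 V, n = 2.
log K = nE°cell / 0.0592 = (2)(+0.96) / 0.0592 = 32.4.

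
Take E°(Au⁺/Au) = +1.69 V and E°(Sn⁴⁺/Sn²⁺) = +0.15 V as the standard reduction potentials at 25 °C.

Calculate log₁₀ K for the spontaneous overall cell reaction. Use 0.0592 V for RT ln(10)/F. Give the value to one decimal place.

52.0

Cathode: Au⁺/Au; anode: Sn⁴⁺/Sn²⁺. E°cell = +1.54 V, n = 2.
log K = nE°cell / 0.0592 = (2)(+1.54) / 0.0592 = 52.0.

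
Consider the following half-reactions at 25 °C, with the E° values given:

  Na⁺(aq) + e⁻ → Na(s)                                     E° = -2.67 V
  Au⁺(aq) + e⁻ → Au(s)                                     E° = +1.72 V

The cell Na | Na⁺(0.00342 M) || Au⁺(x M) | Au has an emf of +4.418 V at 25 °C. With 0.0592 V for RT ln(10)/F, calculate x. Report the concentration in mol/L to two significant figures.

Au⁺/Au is the cathode, Na⁺/Na the anode: E°cell = +4.39 V, n = 1.
Overall reaction: Au⁺(aq) + Na(s) → Au(s) + Na⁺(aq); Q = [Na⁺]^1/[Au⁺]^1.
From E = E° − (0.0592/n) log Q: log Q = (E° − E)·n/0.0592 = (+4.39 − (+4.418))·1/0.0592 = -0.4730.
So 1·log[Au⁺] = 1·log(0.00342) − log Q = -2.4660 − (-0.4730) = -1.9930; [Au⁺] = 10^(-1.9930) ≈ 0.010 M.

0.010 M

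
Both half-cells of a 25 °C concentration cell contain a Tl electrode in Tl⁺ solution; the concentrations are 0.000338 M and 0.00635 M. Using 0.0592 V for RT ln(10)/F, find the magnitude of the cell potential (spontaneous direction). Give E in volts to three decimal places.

For a concentration cell E°cell = 0. The 0.00635 M side is the cathode (reduction is favoured where [Tl⁺] is higher).
With n = 1, E = −(0.0592/1) log([Tl⁺]ₐₙ/[Tl⁺]꜀ₐₜ) = −(0.0592/1) log(0.000338/0.00635) = −(0.0592/1)(-1.274) = +0.075 V.

+0.075 V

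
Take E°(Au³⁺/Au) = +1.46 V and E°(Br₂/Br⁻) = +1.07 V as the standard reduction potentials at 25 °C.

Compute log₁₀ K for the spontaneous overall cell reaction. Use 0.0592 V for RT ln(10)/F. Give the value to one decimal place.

39.5

Cathode: Au³⁺/Au; anode: Br₂/Br⁻. E°cell = +0.39 V, n = 6.
log K = nE°cell / 0.0592 = (6)(+0.39) / 0.0592 = 39.5.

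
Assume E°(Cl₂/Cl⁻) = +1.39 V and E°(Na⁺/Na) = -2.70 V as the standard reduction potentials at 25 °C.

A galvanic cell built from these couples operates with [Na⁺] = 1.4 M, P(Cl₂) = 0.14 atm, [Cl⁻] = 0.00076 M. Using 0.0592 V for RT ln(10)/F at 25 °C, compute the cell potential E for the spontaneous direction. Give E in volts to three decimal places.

+4.241 V

Cl₂/Cl⁻ is the cathode (higher E°), Na⁺/Na the anode: E°cell = +1.39 − (-2.70) = +4.09 V, n = 2.
Overall: Cl₂(g) + 2 Na(s) → 2 Cl⁻(aq) + 2 Na⁺(aq)
Q = [Cl⁻]^2·[Na⁺]^2 / (P(Cl₂)); log Q = -5.092.
E = E° − (0.0592/n) log Q = +4.09 − (0.0592/2)(-5.092) = +4.241 V.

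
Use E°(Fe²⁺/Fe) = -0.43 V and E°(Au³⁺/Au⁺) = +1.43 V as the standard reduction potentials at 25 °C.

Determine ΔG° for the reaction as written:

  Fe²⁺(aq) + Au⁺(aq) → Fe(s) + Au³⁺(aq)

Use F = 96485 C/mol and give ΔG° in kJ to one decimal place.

As written, Fe²⁺/Fe is reduced (cathode) and Au³⁺/Au⁺ is oxidised (anode), so E°cell = (-0.43) − (+1.43) = -1.86 V.
Balancing electrons gives n = 2.
ΔG° = −nFE° = −(2)(96485)(-1.86) = 358,924 J = +358.9 kJ.

+358.9 kJ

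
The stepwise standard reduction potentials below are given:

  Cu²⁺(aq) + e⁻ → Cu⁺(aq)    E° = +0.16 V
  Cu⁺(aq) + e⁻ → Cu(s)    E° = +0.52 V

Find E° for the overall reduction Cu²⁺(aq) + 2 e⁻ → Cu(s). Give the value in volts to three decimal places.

Standard free energies of sequential steps add: ΔG°₃ = ΔG°₁ + ΔG°₂, so n₃E°₃ = n₁E°₁ + n₂E°₂.
E°₃ = (1×+0.16 + 1×+0.52) / 2 = (+0.680) / 2 = +0.340 V.

+0.340 V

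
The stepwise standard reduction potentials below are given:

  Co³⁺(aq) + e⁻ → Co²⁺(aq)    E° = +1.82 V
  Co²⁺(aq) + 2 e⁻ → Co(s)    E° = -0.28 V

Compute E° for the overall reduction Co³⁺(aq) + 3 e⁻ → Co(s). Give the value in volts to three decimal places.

Adding the free-energy changes (−nFE°) of the two steps gives −n₃FE°₃ = −n₁FE°₁ − n₂FE°₂.
E°₃ = (1×+1.82 + 2×-0.28) / 3 = (+1.260) / 3 = +0.420 V.
Simply averaging or adding the two E° values would be wrong; the electron-weighted sum is required.

+0.420 V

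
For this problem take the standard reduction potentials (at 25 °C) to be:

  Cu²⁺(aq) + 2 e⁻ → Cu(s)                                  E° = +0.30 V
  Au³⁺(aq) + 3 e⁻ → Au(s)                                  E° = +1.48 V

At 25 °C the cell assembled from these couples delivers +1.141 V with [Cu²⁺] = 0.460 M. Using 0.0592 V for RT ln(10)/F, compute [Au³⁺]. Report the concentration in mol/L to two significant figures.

0.0033 M

Au³⁺/Au is the cathode, Cu²⁺/Cu the anode: E°cell = +1.18 V, n = 6.
Overall reaction: 2 Au³⁺(aq) + 3 Cu(s) → 2 Au(s) + 3 Cu²⁺(aq); Q = [Cu²⁺]^3/[Au³⁺]^2.
From E = E° − (0.0592/n) log Q: log Q = (E° − E)·n/0.0592 = (+1.18 − (+1.141))·6/0.0592 = 3.9527.
So 2·log[Au³⁺] = 3·log(0.46) − log Q = -1.0117 − (3.9527) = -4.9644; log[Au³⁺] = -4.9644 / 2 = -2.4822; [Au³⁺] = 10^(-2.4822) ≈ 0.0033 M.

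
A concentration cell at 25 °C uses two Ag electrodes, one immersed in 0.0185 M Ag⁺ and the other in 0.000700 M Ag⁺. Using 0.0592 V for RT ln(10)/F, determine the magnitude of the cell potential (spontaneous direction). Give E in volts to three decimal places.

For a concentration cell E°cell = 0. The 0.0185 M side is the cathode (reduction is favoured where [Ag⁺] is higher).
With n = 1, E = −(0.0592/1) log([Ag⁺]ₐₙ/[Ag⁺]꜀ₐₜ) = −(0.0592/1) log(0.0007/0.0185) = −(0.0592/1)(-1.422) = +0.084 V.

+0.084 V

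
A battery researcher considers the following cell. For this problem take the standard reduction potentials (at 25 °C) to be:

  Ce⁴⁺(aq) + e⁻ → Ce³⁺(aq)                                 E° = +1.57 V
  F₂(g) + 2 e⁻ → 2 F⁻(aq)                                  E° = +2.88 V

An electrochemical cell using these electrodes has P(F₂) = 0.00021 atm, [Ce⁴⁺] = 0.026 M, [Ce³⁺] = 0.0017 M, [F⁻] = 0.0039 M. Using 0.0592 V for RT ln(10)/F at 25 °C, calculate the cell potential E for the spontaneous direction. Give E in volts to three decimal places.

F₂/F⁻ is the cathode (higher E°), Ce⁴⁺/Ce³⁺ the anode: E°cell = +2.88 − (+1.57) = +1.31 V, n = 2.
Overall: F₂(g) + 2 Ce³⁺(aq) → 2 F⁻(aq) + 2 Ce⁴⁺(aq)
Q = [F⁻]^2·[Ce⁴⁺]^2 / (P(F₂)·[Ce³⁺]^2); log Q = 1.229.
E = E° − (0.0592/n) log Q = +1.31 − (0.0592/2)(1.229) = +1.274 V.

+1.274 V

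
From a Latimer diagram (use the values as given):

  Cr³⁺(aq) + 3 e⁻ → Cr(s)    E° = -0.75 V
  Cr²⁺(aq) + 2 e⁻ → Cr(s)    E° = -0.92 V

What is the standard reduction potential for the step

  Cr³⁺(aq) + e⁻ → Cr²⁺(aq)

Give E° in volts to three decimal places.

-0.410 V

Sequential free energies add, so n₃E°₃ = n₁E°₁ + n₂E°₂.
With n₃ = 3, and the known step contributing 2×(-0.92) V, the unknown satisfies 1·E° = 3×(-0.75) − 2×(-0.92) = -0.410.
E° = -0.410 / 1 = -0.410 V.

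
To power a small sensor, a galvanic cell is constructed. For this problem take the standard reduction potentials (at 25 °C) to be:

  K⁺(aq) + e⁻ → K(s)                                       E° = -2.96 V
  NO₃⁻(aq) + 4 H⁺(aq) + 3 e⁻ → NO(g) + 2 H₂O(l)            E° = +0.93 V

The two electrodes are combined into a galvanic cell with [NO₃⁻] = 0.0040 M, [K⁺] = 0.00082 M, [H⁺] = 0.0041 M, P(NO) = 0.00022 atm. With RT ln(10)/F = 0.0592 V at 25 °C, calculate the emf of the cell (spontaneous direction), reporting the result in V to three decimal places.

NO₃⁻/NO is the cathode (higher E°), K⁺/K the anode: E°cell = +0.93 − (-2.96) = +3.89 V, n = 3.
Overall: NO₃⁻(aq) + 4 H⁺(aq) + 3 K(s) → NO(g) + 2 H₂O(l) + 3 K⁺(aq)
Q = P(NO)·[K⁺]^3 / ([NO₃⁻]·[H⁺]^4); log Q = -0.969.
E = E° − (0.0592/n) log Q = +3.89 − (0.0592/3)(-0.969) = +3.909 V.

+3.909 V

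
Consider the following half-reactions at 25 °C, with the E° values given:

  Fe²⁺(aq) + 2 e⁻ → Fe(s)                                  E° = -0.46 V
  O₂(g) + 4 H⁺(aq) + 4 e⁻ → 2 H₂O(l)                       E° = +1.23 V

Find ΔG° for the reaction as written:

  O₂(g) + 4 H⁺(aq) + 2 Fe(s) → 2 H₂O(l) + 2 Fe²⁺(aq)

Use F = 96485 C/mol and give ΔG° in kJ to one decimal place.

As written, O₂/H₂O is reduced (cathode) and Fe²⁺/Fe is oxidised (anode), so E°cell = (+1.23) − (-0.46) = +1.69 V.
Balancing electrons gives n = 4.
ΔG° = −nFE° = −(4)(96485)(+1.69) = -652,239 J = -652.2 kJ.

-652.2 kJ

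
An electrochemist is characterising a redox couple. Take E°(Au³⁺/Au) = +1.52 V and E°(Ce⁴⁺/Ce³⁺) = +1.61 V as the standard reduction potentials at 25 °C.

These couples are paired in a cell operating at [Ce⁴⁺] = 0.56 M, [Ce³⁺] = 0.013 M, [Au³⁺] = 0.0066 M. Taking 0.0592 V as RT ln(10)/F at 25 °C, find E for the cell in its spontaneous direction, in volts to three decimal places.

Ce⁴⁺/Ce³⁺ is the cathode (higher E°), Au³⁺/Au the anode: E°cell = +1.61 − (+1.52) = +0.09 V, n = 3.
Overall: 3 Ce⁴⁺(aq) + Au(s) → 3 Ce³⁺(aq) + Au³⁺(aq)
Q = [Ce³⁺]^3·[Au³⁺] / ([Ce⁴⁺]^3); log Q = -7.083.
E = E° − (0.0592/n) log Q = +0.09 − (0.0592/3)(-7.083) = +0.230 V.

+0.230 V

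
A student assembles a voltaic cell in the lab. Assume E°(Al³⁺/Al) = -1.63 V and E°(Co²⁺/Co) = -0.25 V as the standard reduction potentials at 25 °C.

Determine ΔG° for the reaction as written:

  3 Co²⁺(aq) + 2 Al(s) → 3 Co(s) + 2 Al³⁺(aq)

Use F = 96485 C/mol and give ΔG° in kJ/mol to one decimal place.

As written, Co²⁺/Co is reduced (cathode) and Al³⁺/Al is oxidised (anode), so E°cell = (-0.25) − (-1.63) = +1.38 V.
Balancing electrons gives n = 6.
ΔG° = −nFE° = −(6)(96485)(+1.38) = -798,896 J = -798.9 kJ/mol.

-798.9 kJ/mol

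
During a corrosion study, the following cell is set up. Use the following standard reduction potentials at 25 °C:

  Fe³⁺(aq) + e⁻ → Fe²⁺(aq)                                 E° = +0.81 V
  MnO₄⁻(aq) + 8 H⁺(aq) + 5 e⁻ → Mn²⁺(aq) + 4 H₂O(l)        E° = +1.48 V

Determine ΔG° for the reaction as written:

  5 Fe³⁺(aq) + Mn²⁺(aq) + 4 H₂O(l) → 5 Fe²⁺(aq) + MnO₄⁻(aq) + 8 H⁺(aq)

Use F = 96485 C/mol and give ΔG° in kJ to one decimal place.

As written, Fe³⁺/Fe²⁺ is reduced (cathode) and MnO₄⁻/Mn²⁺ is oxidised (anode), so E°cell = (+0.81) − (+1.48) = -0.67 V.
Balancing electrons gives n = 5.
ΔG° = −nFE° = −(5)(96485)(-0.67) = 323,225 J = +323.2 kJ.

+323.2 kJ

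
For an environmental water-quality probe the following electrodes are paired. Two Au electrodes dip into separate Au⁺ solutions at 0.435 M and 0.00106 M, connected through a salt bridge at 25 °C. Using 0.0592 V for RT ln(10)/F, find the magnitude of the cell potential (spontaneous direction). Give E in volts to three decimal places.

+0.155 V

For a concentration cell E°cell = 0. The 0.435 M side is the cathode (reduction is favoured where [Au⁺] is higher).
With n = 1, E = −(0.0592/1) log([Au⁺]ₐₙ/[Au⁺]꜀ₐₜ) = −(0.0592/1) log(0.00106/0.435) = −(0.0592/1)(-2.613) = +0.155 V.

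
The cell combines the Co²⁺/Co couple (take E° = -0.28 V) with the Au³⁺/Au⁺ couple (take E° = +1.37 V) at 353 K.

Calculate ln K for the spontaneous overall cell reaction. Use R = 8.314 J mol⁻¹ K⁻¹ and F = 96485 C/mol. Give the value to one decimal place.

108.5

Cathode: Au³⁺/Au⁺; anode: Co²⁺/Co. E°cell = (+1.37) − (-0.28) = +1.65 V, with n = 2.
ΔG° = −nFE° = −RT ln K, so ln K = nFE°/(RT) = (2)(96485)(+1.65) / ((8.314)(353)) = 108.490.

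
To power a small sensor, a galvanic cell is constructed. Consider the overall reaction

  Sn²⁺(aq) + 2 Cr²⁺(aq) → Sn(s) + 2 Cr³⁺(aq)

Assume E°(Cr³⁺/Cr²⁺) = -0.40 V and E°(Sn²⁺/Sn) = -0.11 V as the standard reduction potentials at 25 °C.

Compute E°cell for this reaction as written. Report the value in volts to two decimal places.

+0.29 V

The Sn²⁺/Sn couple has the higher reduction potential, so it is the cathode; Cr³⁺/Cr²⁺ is oxidised at the anode.
E°cell = E°(cathode) − E°(anode) = (-0.11) − (-0.40) = +0.29 V.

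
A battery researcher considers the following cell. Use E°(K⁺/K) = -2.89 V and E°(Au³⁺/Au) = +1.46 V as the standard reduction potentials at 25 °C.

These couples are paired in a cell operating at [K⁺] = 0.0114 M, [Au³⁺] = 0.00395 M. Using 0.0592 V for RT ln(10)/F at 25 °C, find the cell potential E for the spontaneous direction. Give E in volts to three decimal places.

Au³⁺/Au is the cathode (higher E°), K⁺/K the anode: E°cell = +1.46 − (-2.89) = +4.35 V, n = 3.
Overall: Au³⁺(aq) + 3 K(s) → Au(s) + 3 K⁺(aq)
Q = [K⁺]^3 / ([Au³⁺]); log Q = -3.426.
E = E° − (0.0592/n) log Q = +4.35 − (0.0592/3)(-3.426) = +4.418 V.

+4.418 V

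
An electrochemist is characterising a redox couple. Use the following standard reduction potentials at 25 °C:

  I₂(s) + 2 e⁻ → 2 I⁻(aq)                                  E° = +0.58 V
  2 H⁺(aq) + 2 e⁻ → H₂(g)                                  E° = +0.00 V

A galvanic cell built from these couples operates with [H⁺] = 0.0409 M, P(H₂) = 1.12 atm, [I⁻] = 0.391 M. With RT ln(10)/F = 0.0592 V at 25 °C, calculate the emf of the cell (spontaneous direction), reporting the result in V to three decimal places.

I₂/I⁻ is the cathode (higher E°), H⁺/H₂ the anode: E°cell = +0.58 − (+0.00) = +0.58 V, n = 2.
Overall: I₂(s) + H₂(g) → 2 I⁻(aq) + 2 H⁺(aq)
Q = [I⁻]^2·[H⁺]^2 / (P(H₂)); log Q = -3.641.
E = E° − (0.0592/n) log Q = +0.58 − (0.0592/2)(-3.641) = +0.688 V.

+0.688 V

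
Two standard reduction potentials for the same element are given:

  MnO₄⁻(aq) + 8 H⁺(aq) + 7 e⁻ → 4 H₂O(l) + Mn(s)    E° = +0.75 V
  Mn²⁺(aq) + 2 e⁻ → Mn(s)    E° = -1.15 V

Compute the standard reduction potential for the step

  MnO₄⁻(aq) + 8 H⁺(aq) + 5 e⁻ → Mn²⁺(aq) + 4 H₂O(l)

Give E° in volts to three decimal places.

+1.510 V

Sequential free energies add, so n₃E°₃ = n₁E°₁ + n₂E°₂.
With n₃ = 7, and the known step contributing 2×(-1.15) V, the unknown satisfies 5·E° = 7×(+0.75) − 2×(-1.15) = +7.550.
E° = +7.550 / 5 = +1.510 V.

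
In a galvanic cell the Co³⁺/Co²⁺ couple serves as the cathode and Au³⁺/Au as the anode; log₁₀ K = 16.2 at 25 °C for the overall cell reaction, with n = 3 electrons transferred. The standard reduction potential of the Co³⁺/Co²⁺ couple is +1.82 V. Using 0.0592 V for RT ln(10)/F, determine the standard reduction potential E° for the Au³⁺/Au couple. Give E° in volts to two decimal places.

+1.50 V

E°cell = (0.0592/n)·log K = (0.0592/3)(16.2) = +0.320 V.
Since Co³⁺/Co²⁺ is the cathode and Au³⁺/Au the anode, E°cell = E°(Co³⁺/Co²⁺) − E°(Au³⁺/Au).
So E°(Au³⁺/Au) = E°(Co³⁺/Co²⁺) − E°cell = (+1.82) − (+0.320) = +1.50 V.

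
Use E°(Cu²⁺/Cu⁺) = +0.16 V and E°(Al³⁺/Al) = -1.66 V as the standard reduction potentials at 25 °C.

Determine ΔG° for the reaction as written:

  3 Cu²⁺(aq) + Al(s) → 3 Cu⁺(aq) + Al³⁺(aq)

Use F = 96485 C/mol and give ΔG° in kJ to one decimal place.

-526.8 kJ

As written, Cu²⁺/Cu⁺ is reduced (cathode) and Al³⁺/Al is oxidised (anode), so E°cell = (+0.16) − (-1.66) = +1.82 V.
Balancing electrons gives n = 3.
ΔG° = −nFE° = −(3)(96485)(+1.82) = -526,808 J = -526.8 kJ.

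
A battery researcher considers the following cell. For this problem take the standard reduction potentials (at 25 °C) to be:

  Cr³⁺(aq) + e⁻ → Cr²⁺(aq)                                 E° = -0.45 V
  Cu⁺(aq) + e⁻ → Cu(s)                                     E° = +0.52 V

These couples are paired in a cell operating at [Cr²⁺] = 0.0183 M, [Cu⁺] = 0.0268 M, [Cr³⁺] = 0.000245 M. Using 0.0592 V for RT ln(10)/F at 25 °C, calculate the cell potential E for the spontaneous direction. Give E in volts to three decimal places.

Cu⁺/Cu is the cathode (higher E°), Cr³⁺/Cr²⁺ the anode: E°cell = +0.52 − (-0.45) = +0.97 V, n = 1.
Overall: Cu⁺(aq) + Cr²⁺(aq) → Cu(s) + Cr³⁺(aq)
Q = [Cr³⁺] / ([Cu⁺]·[Cr²⁺]); log Q = -0.301.
E = E° − (0.0592/n) log Q = +0.97 − (0.0592/1)(-0.301) = +0.988 V.

+0.988 V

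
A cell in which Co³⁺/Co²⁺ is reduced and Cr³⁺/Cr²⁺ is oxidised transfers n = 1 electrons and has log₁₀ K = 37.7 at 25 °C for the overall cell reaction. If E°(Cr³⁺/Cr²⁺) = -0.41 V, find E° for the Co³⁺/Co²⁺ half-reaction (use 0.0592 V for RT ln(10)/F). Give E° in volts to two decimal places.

E°cell = (0.0592/n)·log K = (0.0592/1)(37.7) = +2.232 V.
Since Co³⁺/Co²⁺ is the cathode and Cr³⁺/Cr²⁺ the anode, E°cell = E°(Co³⁺/Co²⁺) − E°(Cr³⁺/Cr²⁺).
So E°(Co³⁺/Co²⁺) = E°cell + E°(Cr³⁺/Cr²⁺) = +2.232 + (-0.41) = +1.82 V.

+1.82 V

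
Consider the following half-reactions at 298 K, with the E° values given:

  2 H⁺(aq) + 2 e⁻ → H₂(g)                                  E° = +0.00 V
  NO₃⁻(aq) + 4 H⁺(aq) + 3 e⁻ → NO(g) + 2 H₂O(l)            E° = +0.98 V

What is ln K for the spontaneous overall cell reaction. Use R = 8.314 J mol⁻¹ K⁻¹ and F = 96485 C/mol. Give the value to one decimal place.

229.0

Cathode: NO₃⁻/NO; anode: H⁺/H₂. E°cell = (+0.98) − (+0.00) = +0.98 V, with n = 6.
ΔG° = −nFE° = −RT ln K, so ln K = nFE°/(RT) = (6)(96485)(+0.98) / ((8.314)(298)) = 228.987.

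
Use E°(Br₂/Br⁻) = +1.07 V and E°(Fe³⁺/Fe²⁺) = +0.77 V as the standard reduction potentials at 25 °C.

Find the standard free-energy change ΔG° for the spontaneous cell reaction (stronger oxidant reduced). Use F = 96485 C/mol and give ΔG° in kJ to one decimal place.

Br₂/Br⁻ (E° = +1.07 V) is the cathode; Fe³⁺/Fe²⁺ (E° = +0.77 V) is the anode, so E°cell = +0.30 V.
Balancing electrons gives n = 2 (lcm of 2 and 1).
ΔG° = −nFE° = −(2)(96485)(+0.30) = -57,891 J = -57.9 kJ.

-57.9 kJ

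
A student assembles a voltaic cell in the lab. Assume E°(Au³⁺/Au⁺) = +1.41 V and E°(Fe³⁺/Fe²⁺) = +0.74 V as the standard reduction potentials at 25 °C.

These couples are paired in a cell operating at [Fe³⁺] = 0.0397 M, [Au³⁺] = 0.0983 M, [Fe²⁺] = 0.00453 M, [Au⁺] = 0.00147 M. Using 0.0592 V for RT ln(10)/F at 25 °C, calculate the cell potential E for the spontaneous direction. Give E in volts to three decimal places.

+0.668 V

Au³⁺/Au⁺ is the cathode (higher E°), Fe³⁺/Fe²⁺ the anode: E°cell = +1.41 − (+0.74) = +0.67 V, n = 2.
Overall: Au³⁺(aq) + 2 Fe²⁺(aq) → Au⁺(aq) + 2 Fe³⁺(aq)
Q = [Au⁺]·[Fe³⁺]^2 / ([Au³⁺]·[Fe²⁺]^2); log Q = 0.060.
E = E° − (0.0592/n) log Q = +0.67 − (0.0592/2)(0.060) = +0.668 V.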